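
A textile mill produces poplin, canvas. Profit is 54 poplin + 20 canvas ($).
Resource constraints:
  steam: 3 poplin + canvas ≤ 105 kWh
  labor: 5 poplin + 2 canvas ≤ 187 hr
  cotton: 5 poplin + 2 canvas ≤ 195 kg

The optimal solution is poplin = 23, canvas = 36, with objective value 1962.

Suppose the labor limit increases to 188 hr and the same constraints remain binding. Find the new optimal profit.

1968

Binding: steam and labor. Non-binding: cotton (8 unused).
Slack constraints have shadow price 0 (complementary slackness).
From A_Bᵀ y = c: 3·y_steam + 5·y_labor = 54; 1·y_steam + 2·y_labor = 20.
→ y_steam = 8 and y_labor = 6.
Δz = y_labor·Δb = 6 × (1) = 6, so new z* = 1962 + 6 = 1968.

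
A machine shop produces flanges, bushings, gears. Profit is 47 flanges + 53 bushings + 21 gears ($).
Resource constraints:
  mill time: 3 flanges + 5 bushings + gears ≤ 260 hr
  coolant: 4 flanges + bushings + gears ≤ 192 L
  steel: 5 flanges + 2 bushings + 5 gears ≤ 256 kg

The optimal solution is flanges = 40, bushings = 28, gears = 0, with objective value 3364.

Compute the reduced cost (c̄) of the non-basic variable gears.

-8

At the optimum: mill time uses 260 of 260 (binding); coolant uses 188 of 192 (slack = 4); steel uses 256 of 256 (binding).
By complementary slackness, y = 0 for the non-binding constraint.
The binding rows give the dual system: 3·y_mill time + 5·y_steel = 47 and 5·y_mill time + 2·y_steel = 53.
→ y_mill time = 9 and y_steel = 4.
Reduced cost of gears: c₃ − yᵀa₃ = 21 − (9·1 + 4·5) = 21 − 29 = -8.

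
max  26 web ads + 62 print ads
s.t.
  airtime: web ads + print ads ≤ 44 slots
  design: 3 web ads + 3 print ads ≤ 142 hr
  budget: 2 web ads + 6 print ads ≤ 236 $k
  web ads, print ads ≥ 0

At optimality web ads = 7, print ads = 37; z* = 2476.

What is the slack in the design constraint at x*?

10

design used = 3·7 + 3·37 = 132; slack = 142 − 132 = 10.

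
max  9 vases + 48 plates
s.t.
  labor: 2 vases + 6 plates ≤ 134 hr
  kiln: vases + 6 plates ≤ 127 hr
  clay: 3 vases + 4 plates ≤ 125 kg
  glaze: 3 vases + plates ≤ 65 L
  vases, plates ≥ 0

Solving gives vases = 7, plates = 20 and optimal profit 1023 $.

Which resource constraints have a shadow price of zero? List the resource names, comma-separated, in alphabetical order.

labor: 134/134 (binding)
kiln: 127/127 (binding)
clay: 101/125 (slack 24)
glaze: 41/65 (slack 24)
By complementary slackness, a constraint with positive slack has shadow price 0 → clay, glaze.

clay, glaze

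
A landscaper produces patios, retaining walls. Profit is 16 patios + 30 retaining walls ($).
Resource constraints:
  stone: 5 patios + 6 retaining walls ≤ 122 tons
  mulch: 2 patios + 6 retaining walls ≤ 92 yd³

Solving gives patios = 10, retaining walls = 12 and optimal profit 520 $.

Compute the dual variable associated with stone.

2

Check each constraint at x*: stone 122/122 (tight); mulch 92/92 (tight).
From A_Bᵀ y = c: 5·y_stone + 2·y_mulch = 16; 6·y_stone + 6·y_mulch = 30.
Solving: y_stone = 2, y_mulch = 3.
Shadow price of stone = 2.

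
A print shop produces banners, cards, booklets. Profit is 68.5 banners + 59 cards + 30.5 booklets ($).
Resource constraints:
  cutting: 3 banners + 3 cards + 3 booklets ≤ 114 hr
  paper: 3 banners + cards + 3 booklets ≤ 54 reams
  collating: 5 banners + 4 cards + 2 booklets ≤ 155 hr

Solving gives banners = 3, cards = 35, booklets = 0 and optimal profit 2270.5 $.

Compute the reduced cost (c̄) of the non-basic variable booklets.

-9.5

At the optimum: cutting uses 114 of 114 (binding); paper uses 44 of 54 (slack = 10); collating uses 155 of 155 (binding).
By complementary slackness, y = 0 for the non-binding constraint.
Dual feasibility on the basic columns requires 3·y_cutting + 5·y_collating = 68.5, 3·y_cutting + 4·y_collating = 59.
Solving: y_cutting = 7, y_collating = 9.5.
Reduced cost of booklets: c₃ − yᵀa₃ = 30.5 − (7·3 + 9.5·2) = 30.5 − 40 = -9.5.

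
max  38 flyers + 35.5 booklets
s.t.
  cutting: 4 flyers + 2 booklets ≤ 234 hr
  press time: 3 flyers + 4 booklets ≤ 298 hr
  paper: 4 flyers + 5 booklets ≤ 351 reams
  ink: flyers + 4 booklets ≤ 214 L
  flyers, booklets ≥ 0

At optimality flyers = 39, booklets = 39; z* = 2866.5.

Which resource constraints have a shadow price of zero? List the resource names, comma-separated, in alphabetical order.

cutting: 234/234 (binding)
press time: 273/298 (slack 25)
paper: 351/351 (binding)
ink: 195/214 (slack 19)
By complementary slackness, a constraint with positive slack has shadow price 0 → ink, press time.

ink, press time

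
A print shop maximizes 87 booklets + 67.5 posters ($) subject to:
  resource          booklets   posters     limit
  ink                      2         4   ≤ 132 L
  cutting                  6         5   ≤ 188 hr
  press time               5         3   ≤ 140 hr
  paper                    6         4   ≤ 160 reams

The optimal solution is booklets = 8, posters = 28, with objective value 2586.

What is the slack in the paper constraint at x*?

0

paper used = 6·8 + 4·28 = 160; slack = 160 − 160 = 0.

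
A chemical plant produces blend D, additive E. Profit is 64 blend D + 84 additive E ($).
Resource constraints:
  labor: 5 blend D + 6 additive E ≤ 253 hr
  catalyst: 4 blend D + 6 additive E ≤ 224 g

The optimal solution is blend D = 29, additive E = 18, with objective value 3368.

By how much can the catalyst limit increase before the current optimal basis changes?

Binding constraints: labor, catalyst. The basis is B = [[5,6],[4,6]] with det 6.
Per unit increase in catalyst, x* moves by d = (-1, 0.8333).
The basis stays optimal until blend D reaches 0; allowable increase = 29 g.

29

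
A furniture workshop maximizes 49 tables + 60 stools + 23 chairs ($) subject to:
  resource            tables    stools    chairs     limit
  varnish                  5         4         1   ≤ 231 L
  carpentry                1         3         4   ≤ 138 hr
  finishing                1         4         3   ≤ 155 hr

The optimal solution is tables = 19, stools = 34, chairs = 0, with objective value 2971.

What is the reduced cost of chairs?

At the optimum: varnish uses 231 of 231 (binding); carpentry uses 121 of 138 (slack = 17); finishing uses 155 of 155 (binding).
Slack constraints have shadow price 0 (complementary slackness).
From A_Bᵀ y = c: 5·y_varnish + 1·y_finishing = 49; 4·y_varnish + 4·y_finishing = 60.
This yields shadow prices y_varnish = 8.5, y_finishing = 6.5.
Reduced cost of chairs: c₃ − yᵀa₃ = 23 − (8.5·1 + 6.5·3) = 23 − 28 = -5.

-5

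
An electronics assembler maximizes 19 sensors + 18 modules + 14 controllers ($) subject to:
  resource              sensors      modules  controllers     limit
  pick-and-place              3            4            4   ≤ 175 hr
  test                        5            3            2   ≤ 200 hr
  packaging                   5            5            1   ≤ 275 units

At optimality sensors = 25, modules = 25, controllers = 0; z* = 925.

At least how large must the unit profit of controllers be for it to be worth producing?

Check each constraint at x*: pick-and-place 175/175 (tight); test 200/200 (tight); packaging 250/275 (slack 25).
Since packaging is not tight, its dual is 0.
Dual feasibility on the basic columns requires 3·y_pick-and-place + 5·y_test = 19, 4·y_pick-and-place + 3·y_test = 18.
Solving: y_pick-and-place = 3, y_test = 2.
controllers enters the basis when its profit ≥ yᵀa₃ = 3·4 + 2·2 = 16.

16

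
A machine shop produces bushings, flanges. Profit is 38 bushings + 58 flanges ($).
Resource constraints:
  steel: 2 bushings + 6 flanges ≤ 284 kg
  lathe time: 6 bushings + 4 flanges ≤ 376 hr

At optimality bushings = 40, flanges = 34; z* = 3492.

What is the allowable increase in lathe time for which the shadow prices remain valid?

Binding constraints: steel, lathe time. The basis is B = [[2,6],[6,4]] with det -28.
Per unit increase in lathe time, x* moves by d = (0.2143, -0.0714).
The basis stays optimal until flanges reaches 0; allowable increase = 476 hr.

476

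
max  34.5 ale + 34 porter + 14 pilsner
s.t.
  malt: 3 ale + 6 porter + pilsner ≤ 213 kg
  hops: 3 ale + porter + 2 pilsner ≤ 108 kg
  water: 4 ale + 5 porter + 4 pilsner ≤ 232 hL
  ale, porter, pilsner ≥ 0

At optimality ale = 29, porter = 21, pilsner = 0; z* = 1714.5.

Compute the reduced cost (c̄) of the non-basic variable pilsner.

-4.5

Check each constraint at x*: malt 213/213 (tight); hops 108/108 (tight); water 221/232 (slack 11).
Since water is not tight, its dual is 0.
From A_Bᵀ y = c: 3·y_malt + 3·y_hops = 34.5; 6·y_malt + 1·y_hops = 34.
Solving: y_malt = 4.5, y_hops = 7.
Reduced cost of pilsner: c₃ − yᵀa₃ = 14 − (4.5·1 + 7·2) = 14 − 18.5 = -4.5.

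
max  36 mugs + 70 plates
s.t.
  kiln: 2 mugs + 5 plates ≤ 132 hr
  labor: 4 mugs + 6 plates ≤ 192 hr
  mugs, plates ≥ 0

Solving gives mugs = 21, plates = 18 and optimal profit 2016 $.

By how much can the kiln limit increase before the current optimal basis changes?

28

Binding constraints: kiln, labor. The basis is B = [[2,5],[4,6]] with det -8.
Per unit increase in kiln, x* moves by d = (-0.75, 0.5).
The basis stays optimal until mugs reaches 0; allowable increase = 28 hr.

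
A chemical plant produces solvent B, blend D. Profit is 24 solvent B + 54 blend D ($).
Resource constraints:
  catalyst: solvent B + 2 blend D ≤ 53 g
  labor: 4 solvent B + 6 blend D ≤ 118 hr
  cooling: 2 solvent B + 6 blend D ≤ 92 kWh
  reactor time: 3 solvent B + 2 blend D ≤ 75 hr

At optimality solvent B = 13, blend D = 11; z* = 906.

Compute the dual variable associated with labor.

At the optimum: catalyst uses 35 of 53 (slack = 18); labor uses 118 of 118 (binding); cooling uses 92 of 92 (binding); reactor time uses 61 of 75 (slack = 14).
By complementary slackness, y = 0 for the non-binding constraints.
Dual feasibility on the basic columns requires 4·y_labor + 2·y_cooling = 24, 6·y_labor + 6·y_cooling = 54.
Solving: y_labor = 3, y_cooling = 6.
Shadow price of labor = 3.

3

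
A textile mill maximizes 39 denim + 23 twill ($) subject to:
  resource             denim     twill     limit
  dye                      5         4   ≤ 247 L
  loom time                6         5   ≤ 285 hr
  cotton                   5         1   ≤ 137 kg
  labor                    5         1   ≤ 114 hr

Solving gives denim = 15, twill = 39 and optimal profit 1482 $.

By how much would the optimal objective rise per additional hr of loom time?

4

Check each constraint at x*: dye 231/247 (slack 16); loom time 285/285 (tight); cotton 114/137 (slack 23); labor 114/114 (tight).
Slack constraints have shadow price 0 (complementary slackness).
From A_Bᵀ y = c: 6·y_loom time + 5·y_labor = 39; 5·y_loom time + 1·y_labor = 23.
→ y_loom time = 4 and y_labor = 3.
Shadow price of loom time = 4.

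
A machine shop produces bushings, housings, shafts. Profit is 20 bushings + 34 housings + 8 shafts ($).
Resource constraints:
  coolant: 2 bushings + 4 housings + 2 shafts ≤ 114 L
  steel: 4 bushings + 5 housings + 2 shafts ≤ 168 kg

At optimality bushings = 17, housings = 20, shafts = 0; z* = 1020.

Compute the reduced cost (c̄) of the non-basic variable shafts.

At the optimum: coolant uses 114 of 114 (binding); steel uses 168 of 168 (binding).
From A_Bᵀ y = c: 2·y_coolant + 4·y_steel = 20; 4·y_coolant + 5·y_steel = 34.
Solving: y_coolant = 6, y_steel = 2.
Reduced cost of shafts: c₃ − yᵀa₃ = 8 − (6·2 + 2·2) = 8 − 16 = -8.

-8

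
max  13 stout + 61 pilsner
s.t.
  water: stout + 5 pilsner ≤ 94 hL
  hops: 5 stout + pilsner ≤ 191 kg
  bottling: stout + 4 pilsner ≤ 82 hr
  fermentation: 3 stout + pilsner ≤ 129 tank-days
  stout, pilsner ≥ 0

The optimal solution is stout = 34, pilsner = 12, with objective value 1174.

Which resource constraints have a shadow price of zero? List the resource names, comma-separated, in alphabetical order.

water: 94/94 (binding)
hops: 182/191 (slack 9)
bottling: 82/82 (binding)
fermentation: 114/129 (slack 15)
By complementary slackness, a constraint with positive slack has shadow price 0 → fermentation, hops.

fermentation, hops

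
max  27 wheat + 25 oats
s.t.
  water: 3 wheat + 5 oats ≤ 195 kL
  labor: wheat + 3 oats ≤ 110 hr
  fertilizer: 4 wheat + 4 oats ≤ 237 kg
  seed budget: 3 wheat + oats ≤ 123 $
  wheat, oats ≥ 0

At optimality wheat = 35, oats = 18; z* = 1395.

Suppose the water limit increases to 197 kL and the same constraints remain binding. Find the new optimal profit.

1403

Check each constraint at x*: water 195/195 (tight); labor 89/110 (slack 21); fertilizer 212/237 (slack 25); seed budget 123/123 (tight).
By complementary slackness, y = 0 for the non-binding constraints.
The binding rows give the dual system: 3·y_water + 3·y_seed budget = 27 and 5·y_water + 1·y_seed budget = 25.
This yields shadow prices y_water = 4, y_seed budget = 5.
Δz = y_water·Δb = 4 × (2) = 8, so new z* = 1395 + 8 = 1403.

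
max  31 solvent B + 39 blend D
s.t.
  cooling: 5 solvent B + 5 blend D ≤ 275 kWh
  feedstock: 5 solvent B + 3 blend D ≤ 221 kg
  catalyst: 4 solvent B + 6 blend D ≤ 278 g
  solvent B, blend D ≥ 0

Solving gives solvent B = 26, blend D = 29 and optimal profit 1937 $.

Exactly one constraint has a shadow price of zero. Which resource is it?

cooling: 275/275 (binding)
feedstock: 217/221 (slack 4)
catalyst: 278/278 (binding)
By complementary slackness, a constraint with positive slack has shadow price 0 → feedstock.

feedstock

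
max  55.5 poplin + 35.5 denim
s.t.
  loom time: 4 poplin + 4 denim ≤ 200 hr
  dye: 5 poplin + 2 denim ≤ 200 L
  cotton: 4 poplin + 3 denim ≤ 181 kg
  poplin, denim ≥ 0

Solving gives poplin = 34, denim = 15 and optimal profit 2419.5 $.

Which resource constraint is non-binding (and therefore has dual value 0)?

loom time: 196/200 (slack 4)
dye: 200/200 (binding)
cotton: 181/181 (binding)
By complementary slackness, a constraint with positive slack has shadow price 0 → loom time.

loom time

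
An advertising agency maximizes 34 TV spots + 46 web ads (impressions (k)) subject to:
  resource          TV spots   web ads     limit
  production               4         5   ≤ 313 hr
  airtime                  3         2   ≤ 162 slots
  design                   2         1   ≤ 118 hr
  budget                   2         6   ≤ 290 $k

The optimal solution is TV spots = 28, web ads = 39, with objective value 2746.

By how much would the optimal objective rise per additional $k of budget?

5

At the optimum: production uses 307 of 313 (slack = 6); airtime uses 162 of 162 (binding); design uses 95 of 118 (slack = 23); budget uses 290 of 290 (binding).
By complementary slackness, y = 0 for the non-binding constraints.
From A_Bᵀ y = c: 3·y_airtime + 2·y_budget = 34; 2·y_airtime + 6·y_budget = 46.
This yields shadow prices y_airtime = 8, y_budget = 5.
Shadow price of budget = 5.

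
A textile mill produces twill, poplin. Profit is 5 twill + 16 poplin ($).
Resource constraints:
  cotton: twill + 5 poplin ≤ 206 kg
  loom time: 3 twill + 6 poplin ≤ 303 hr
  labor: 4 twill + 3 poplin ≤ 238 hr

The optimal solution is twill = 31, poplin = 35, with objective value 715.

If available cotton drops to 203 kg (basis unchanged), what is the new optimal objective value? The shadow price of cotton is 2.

Δb = -3, so new z* = 715 + (2)·(-3) = 715 − 6 = 709.

709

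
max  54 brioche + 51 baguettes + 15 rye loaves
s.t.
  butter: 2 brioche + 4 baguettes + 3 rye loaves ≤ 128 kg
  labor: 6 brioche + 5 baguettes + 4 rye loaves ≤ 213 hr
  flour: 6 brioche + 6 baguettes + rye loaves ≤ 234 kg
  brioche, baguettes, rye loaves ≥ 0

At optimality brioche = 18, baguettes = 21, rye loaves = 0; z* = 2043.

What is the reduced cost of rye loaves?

Check each constraint at x*: butter 120/128 (slack 8); labor 213/213 (tight); flour 234/234 (tight).
Slack constraints have shadow price 0 (complementary slackness).
Dual feasibility on the basic columns requires 6·y_labor + 6·y_flour = 54, 5·y_labor + 6·y_flour = 51.
Solving: y_labor = 3, y_flour = 6.
Reduced cost of rye loaves: c₃ − yᵀa₃ = 15 − (3·4 + 6·1) = 15 − 18 = -3.

-3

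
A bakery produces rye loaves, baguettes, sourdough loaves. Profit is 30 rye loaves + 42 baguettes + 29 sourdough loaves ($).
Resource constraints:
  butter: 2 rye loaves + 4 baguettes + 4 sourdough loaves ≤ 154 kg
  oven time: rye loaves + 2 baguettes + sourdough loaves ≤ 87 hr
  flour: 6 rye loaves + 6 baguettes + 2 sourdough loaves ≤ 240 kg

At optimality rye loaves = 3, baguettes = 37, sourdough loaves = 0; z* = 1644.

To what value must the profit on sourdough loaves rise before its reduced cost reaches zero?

Check each constraint at x*: butter 154/154 (tight); oven time 77/87 (slack 10); flour 240/240 (tight).
Since oven time is not tight, its dual is 0.
The binding rows give the dual system: 2·y_butter + 6·y_flour = 30 and 4·y_butter + 6·y_flour = 42.
→ y_butter = 6 and y_flour = 3.
sourdough loaves enters the basis when its profit ≥ yᵀa₃ = 6·4 + 3·2 = 30.

30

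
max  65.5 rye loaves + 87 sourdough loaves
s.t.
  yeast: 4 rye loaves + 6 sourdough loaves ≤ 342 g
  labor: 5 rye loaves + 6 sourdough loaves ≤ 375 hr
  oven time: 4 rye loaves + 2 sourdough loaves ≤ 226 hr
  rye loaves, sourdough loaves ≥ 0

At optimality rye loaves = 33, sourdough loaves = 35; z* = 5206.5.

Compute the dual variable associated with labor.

At the optimum: yeast uses 342 of 342 (binding); labor uses 375 of 375 (binding); oven time uses 202 of 226 (slack = 24).
Since oven time is not tight, its dual is 0.
The binding rows give the dual system: 4·y_yeast + 5·y_labor = 65.5 and 6·y_yeast + 6·y_labor = 87.
Solving: y_yeast = 7, y_labor = 7.5.
Shadow price of labor = 7.5.

7.5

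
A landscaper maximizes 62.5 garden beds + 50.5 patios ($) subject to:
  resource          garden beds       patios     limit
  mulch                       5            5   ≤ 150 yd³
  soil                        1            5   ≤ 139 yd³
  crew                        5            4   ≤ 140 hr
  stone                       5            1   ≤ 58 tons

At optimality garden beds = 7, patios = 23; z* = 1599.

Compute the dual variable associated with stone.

3

Check each constraint at x*: mulch 150/150 (tight); soil 122/139 (slack 17); crew 127/140 (slack 13); stone 58/58 (tight).
By complementary slackness, y = 0 for the non-binding constraints.
Dual feasibility on the basic columns requires 5·y_mulch + 5·y_stone = 62.5, 5·y_mulch + 1·y_stone = 50.5.
→ y_mulch = 9.5 and y_stone = 3.
Shadow price of stone = 3.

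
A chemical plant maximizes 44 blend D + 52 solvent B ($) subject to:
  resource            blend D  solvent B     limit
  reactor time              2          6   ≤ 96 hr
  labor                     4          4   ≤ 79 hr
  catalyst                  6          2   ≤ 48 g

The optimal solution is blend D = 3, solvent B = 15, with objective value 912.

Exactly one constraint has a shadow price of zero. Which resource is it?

reactor time: 96/96 (binding)
labor: 72/79 (slack 7)
catalyst: 48/48 (binding)
By complementary slackness, a constraint with positive slack has shadow price 0 → labor.

labor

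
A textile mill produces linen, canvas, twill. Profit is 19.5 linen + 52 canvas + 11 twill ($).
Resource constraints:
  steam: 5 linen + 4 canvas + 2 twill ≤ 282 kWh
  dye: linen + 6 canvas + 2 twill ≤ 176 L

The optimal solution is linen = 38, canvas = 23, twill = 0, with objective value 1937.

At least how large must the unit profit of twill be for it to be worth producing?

Both steam and dye are binding at x*.
The binding rows give the dual system: 5·y_steam + 1·y_dye = 19.5 and 4·y_steam + 6·y_dye = 52.
This yields shadow prices y_steam = 2.5, y_dye = 7.
twill enters the basis when its profit ≥ yᵀa₃ = 2.5·2 + 7·2 = 19.

19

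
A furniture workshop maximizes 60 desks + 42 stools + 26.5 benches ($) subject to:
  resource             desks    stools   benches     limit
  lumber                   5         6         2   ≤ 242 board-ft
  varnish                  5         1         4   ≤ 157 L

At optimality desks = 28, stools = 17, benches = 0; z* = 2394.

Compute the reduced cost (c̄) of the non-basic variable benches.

-9.5

Check each constraint at x*: lumber 242/242 (tight); varnish 157/157 (tight).
From A_Bᵀ y = c: 5·y_lumber + 5·y_varnish = 60; 6·y_lumber + 1·y_varnish = 42.
Solving: y_lumber = 6, y_varnish = 6.
Reduced cost of benches: c₃ − yᵀa₃ = 26.5 − (6·2 + 6·4) = 26.5 − 36 = -9.5.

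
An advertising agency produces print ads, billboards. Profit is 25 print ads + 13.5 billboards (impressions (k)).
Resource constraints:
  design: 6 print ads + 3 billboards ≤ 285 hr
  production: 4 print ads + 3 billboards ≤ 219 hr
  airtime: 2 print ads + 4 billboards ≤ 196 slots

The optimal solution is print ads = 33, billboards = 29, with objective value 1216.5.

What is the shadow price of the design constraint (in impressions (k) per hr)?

Binding: design and production. Non-binding: airtime (14 unused).
Slack constraints have shadow price 0 (complementary slackness).
Dual feasibility on the basic columns requires 6·y_design + 4·y_production = 25, 3·y_design + 3·y_production = 13.5.
This yields shadow prices y_design = 3.5, y_production = 1.
Shadow price of design = 3.5.

3.5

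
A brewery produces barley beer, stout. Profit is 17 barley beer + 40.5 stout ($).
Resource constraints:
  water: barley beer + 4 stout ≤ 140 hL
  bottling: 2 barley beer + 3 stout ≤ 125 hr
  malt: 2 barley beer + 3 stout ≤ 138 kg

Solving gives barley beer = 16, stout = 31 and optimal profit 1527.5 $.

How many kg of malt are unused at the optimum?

13

malt used = 2·16 + 3·31 = 125; slack = 138 − 125 = 13.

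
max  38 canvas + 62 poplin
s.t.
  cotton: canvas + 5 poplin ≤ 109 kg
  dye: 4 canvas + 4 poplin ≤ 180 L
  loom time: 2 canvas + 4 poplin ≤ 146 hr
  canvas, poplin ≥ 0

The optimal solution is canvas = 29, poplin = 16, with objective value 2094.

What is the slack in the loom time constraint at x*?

24

loom time used = 2·29 + 4·16 = 122; slack = 146 − 122 = 24.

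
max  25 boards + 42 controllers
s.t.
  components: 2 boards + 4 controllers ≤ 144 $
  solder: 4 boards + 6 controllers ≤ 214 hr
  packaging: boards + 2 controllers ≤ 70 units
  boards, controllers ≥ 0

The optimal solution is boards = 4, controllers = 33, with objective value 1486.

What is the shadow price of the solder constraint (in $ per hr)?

Check each constraint at x*: components 140/144 (slack 4); solder 214/214 (tight); packaging 70/70 (tight).
By complementary slackness, y = 0 for the non-binding constraint.
The binding rows give the dual system: 4·y_solder + 1·y_packaging = 25 and 6·y_solder + 2·y_packaging = 42.
→ y_solder = 4 and y_packaging = 9.
Shadow price of solder = 4.

4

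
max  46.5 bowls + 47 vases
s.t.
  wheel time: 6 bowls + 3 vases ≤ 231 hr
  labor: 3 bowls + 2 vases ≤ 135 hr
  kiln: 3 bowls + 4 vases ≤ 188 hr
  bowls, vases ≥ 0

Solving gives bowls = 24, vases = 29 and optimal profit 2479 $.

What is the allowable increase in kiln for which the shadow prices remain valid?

Binding constraints: wheel time, kiln. The basis is B = [[6,3],[3,4]] with det 15.
Per unit increase in kiln, x* moves by d = (-0.2, 0.4).
The basis stays optimal until labor becomes binding; allowable increase = 25 hr.

25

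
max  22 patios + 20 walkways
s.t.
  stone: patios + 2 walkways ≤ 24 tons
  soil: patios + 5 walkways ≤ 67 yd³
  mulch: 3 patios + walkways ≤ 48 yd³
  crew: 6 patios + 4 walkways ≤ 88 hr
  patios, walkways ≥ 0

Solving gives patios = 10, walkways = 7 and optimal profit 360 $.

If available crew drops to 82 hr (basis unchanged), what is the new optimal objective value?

Binding: stone and crew. Non-binding: soil (22 unused), mulch (11 unused).
By complementary slackness, y = 0 for the non-binding constraints.
The binding rows give the dual system: 1·y_stone + 6·y_crew = 22 and 2·y_stone + 4·y_crew = 20.
→ y_stone = 4 and y_crew = 3.
Δz = y_crew·Δb = 3 × (-6) = -18, so new z* = 360 − 18 = 342.

342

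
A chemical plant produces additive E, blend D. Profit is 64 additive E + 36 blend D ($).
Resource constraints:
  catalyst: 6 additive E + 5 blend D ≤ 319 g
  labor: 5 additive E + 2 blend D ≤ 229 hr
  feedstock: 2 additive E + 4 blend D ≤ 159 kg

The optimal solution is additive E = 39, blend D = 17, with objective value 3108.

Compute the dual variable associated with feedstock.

At the optimum: catalyst uses 319 of 319 (binding); labor uses 229 of 229 (binding); feedstock uses 146 of 159 (slack = 13).
Slack constraints have shadow price 0 (complementary slackness).
From A_Bᵀ y = c: 6·y_catalyst + 5·y_labor = 64; 5·y_catalyst + 2·y_labor = 36.
Solving: y_catalyst = 4, y_labor = 8.
Shadow price of feedstock = 0.

0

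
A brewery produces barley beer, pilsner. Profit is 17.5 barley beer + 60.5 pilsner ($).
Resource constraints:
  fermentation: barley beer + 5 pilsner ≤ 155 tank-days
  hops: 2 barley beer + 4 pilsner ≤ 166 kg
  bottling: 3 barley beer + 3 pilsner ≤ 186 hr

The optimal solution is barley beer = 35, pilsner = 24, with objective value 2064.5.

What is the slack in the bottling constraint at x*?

bottling used = 3·35 + 3·24 = 177; slack = 186 − 177 = 9.

9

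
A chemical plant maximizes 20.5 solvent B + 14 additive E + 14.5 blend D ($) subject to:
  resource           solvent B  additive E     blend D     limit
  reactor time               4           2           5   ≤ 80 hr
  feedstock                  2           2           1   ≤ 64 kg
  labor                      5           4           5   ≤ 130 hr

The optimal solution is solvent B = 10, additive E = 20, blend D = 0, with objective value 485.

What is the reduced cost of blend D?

-8

At the optimum: reactor time uses 80 of 80 (binding); feedstock uses 60 of 64 (slack = 4); labor uses 130 of 130 (binding).
Slack constraints have shadow price 0 (complementary slackness).
From A_Bᵀ y = c: 4·y_reactor time + 5·y_labor = 20.5; 2·y_reactor time + 4·y_labor = 14.
Solving: y_reactor time = 2, y_labor = 2.5.
Reduced cost of blend D: c₃ − yᵀa₃ = 14.5 − (2·5 + 2.5·5) = 14.5 − 22.5 = -8.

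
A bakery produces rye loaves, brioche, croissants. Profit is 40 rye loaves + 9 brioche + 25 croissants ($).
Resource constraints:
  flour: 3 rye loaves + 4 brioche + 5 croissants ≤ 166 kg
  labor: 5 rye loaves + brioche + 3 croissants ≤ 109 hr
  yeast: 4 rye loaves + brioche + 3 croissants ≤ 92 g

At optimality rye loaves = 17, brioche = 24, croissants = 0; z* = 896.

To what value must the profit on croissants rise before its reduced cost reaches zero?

27

Binding: labor and yeast. Non-binding: flour (19 unused).
Since flour is not tight, its dual is 0.
Dual feasibility on the basic columns requires 5·y_labor + 4·y_yeast = 40, 1·y_labor + 1·y_yeast = 9.
Solving: y_labor = 4, y_yeast = 5.
croissants enters the basis when its profit ≥ yᵀa₃ = 4·3 + 5·3 = 27.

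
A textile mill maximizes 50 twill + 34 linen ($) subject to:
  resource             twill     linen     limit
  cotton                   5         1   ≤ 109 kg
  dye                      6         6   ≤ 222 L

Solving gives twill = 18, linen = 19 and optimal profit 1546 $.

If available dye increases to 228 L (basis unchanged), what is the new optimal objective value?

Both cotton and dye are binding at x*.
From A_Bᵀ y = c: 5·y_cotton + 6·y_dye = 50; 1·y_cotton + 6·y_dye = 34.
This yields shadow prices y_cotton = 4, y_dye = 5.
Δz = y_dye·Δb = 5 × (6) = 30, so new z* = 1546 + 30 = 1576.

1576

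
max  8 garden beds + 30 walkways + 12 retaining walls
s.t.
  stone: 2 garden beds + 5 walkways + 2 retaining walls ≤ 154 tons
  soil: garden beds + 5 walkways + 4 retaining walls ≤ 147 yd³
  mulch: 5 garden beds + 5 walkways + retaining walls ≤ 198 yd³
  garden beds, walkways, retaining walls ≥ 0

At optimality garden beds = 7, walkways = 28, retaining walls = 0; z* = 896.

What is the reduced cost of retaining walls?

At the optimum: stone uses 154 of 154 (binding); soil uses 147 of 147 (binding); mulch uses 175 of 198 (slack = 23).
Slack constraints have shadow price 0 (complementary slackness).
The binding rows give the dual system: 2·y_stone + 1·y_soil = 8 and 5·y_stone + 5·y_soil = 30.
This yields shadow prices y_stone = 2, y_soil = 4.
Reduced cost of retaining walls: c₃ − yᵀa₃ = 12 − (2·2 + 4·4) = 12 − 20 = -8.

-8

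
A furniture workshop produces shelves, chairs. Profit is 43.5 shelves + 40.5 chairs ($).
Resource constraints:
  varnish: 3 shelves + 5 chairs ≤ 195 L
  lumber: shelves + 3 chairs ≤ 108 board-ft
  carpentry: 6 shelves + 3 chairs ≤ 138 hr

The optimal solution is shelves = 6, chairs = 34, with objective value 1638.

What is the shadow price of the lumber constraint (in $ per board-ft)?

Check each constraint at x*: varnish 188/195 (slack 7); lumber 108/108 (tight); carpentry 138/138 (tight).
Since varnish is not tight, its dual is 0.
From A_Bᵀ y = c: 1·y_lumber + 6·y_carpentry = 43.5; 3·y_lumber + 3·y_carpentry = 40.5.
This yields shadow prices y_lumber = 7.5, y_carpentry = 6.
Shadow price of lumber = 7.5.

7.5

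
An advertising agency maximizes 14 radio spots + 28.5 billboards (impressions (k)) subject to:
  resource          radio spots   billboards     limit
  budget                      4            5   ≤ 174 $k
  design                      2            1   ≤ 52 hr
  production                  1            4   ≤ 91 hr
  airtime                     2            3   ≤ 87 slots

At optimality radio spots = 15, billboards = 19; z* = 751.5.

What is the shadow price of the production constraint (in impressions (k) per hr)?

3

At the optimum: budget uses 155 of 174 (slack = 19); design uses 49 of 52 (slack = 3); production uses 91 of 91 (binding); airtime uses 87 of 87 (binding).
Slack constraints have shadow price 0 (complementary slackness).
Dual feasibility on the basic columns requires 1·y_production + 2·y_airtime = 14, 4·y_production + 3·y_airtime = 28.5.
Solving: y_production = 3, y_airtime = 5.5.
Shadow price of production = 3.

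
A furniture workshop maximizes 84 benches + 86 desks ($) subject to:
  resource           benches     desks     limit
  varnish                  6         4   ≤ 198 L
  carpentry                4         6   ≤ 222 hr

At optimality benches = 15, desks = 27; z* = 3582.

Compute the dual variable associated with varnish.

Both varnish and carpentry are binding at x*.
From A_Bᵀ y = c: 6·y_varnish + 4·y_carpentry = 84; 4·y_varnish + 6·y_carpentry = 86.
→ y_varnish = 8 and y_carpentry = 9.
Shadow price of varnish = 8.

8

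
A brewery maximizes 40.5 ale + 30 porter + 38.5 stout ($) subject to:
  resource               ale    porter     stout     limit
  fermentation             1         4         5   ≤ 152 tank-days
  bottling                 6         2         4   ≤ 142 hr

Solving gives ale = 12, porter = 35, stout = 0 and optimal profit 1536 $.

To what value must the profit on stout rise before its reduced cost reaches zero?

Check each constraint at x*: fermentation 152/152 (tight); bottling 142/142 (tight).
The binding rows give the dual system: 1·y_fermentation + 6·y_bottling = 40.5 and 4·y_fermentation + 2·y_bottling = 30.
→ y_fermentation = 4.5 and y_bottling = 6.
stout enters the basis when its profit ≥ yᵀa₃ = 4.5·5 + 6·4 = 46.5.

46.5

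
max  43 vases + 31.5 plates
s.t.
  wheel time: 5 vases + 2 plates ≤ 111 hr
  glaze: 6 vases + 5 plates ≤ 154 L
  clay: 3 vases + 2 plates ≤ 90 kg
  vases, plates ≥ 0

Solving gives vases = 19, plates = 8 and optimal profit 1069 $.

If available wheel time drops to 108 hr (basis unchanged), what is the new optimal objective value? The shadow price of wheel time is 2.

1063

Δb = -3, so new z* = 1069 + (2)·(-3) = 1069 − 6 = 1063.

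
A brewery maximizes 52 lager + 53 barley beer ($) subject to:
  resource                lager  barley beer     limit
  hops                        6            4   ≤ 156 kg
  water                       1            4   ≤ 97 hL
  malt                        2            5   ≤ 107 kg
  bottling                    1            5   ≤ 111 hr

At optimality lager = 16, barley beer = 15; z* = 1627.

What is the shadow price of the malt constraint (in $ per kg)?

At the optimum: hops uses 156 of 156 (binding); water uses 76 of 97 (slack = 21); malt uses 107 of 107 (binding); bottling uses 91 of 111 (slack = 20).
By complementary slackness, y = 0 for the non-binding constraints.
Dual feasibility on the basic columns requires 6·y_hops + 2·y_malt = 52, 4·y_hops + 5·y_malt = 53.
Solving: y_hops = 7, y_malt = 5.
Shadow price of malt = 5.

5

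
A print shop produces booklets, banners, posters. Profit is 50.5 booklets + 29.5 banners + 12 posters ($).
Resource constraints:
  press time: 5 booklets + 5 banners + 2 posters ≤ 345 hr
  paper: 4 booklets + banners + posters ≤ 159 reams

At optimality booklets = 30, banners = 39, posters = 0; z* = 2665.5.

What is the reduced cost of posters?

-4

Both press time and paper are binding at x*.
Dual feasibility on the basic columns requires 5·y_press time + 4·y_paper = 50.5, 5·y_press time + 1·y_paper = 29.5.
Solving: y_press time = 4.5, y_paper = 7.
Reduced cost of posters: c₃ − yᵀa₃ = 12 − (4.5·2 + 7·1) = 12 − 16 = -4.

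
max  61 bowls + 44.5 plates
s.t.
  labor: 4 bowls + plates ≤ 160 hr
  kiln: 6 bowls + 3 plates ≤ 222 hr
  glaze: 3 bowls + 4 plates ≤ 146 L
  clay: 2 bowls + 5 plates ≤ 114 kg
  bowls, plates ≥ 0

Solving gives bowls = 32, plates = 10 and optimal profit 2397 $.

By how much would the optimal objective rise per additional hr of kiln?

Check each constraint at x*: labor 138/160 (slack 22); kiln 222/222 (tight); glaze 136/146 (slack 10); clay 114/114 (tight).
Slack constraints have shadow price 0 (complementary slackness).
The binding rows give the dual system: 6·y_kiln + 2·y_clay = 61 and 3·y_kiln + 5·y_clay = 44.5.
This yields shadow prices y_kiln = 9, y_clay = 3.5.
Shadow price of kiln = 9.

9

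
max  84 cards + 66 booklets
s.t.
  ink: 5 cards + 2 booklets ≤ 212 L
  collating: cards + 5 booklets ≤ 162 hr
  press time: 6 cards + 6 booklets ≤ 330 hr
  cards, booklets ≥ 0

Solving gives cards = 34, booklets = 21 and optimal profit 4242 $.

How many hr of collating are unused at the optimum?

23

collating used = 1·34 + 5·21 = 139; slack = 162 − 139 = 23.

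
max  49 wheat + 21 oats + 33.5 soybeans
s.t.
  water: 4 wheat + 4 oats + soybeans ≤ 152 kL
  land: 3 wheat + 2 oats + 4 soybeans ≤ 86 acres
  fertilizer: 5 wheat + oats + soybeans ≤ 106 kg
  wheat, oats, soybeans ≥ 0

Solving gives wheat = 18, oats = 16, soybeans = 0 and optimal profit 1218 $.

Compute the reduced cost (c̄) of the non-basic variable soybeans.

-3.5

At the optimum: water uses 136 of 152 (slack = 16); land uses 86 of 86 (binding); fertilizer uses 106 of 106 (binding).
Slack constraints have shadow price 0 (complementary slackness).
From A_Bᵀ y = c: 3·y_land + 5·y_fertilizer = 49; 2·y_land + 1·y_fertilizer = 21.
→ y_land = 8 and y_fertilizer = 5.
Reduced cost of soybeans: c₃ − yᵀa₃ = 33.5 − (8·4 + 5·1) = 33.5 − 37 = -3.5.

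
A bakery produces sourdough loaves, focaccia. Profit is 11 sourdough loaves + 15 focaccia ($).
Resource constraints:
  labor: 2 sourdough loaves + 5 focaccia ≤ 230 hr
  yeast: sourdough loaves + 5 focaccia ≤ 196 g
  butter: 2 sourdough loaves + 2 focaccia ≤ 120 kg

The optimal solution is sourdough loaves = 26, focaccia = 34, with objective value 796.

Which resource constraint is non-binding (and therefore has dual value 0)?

labor: 222/230 (slack 8)
yeast: 196/196 (binding)
butter: 120/120 (binding)
By complementary slackness, a constraint with positive slack has shadow price 0 → labor.

labor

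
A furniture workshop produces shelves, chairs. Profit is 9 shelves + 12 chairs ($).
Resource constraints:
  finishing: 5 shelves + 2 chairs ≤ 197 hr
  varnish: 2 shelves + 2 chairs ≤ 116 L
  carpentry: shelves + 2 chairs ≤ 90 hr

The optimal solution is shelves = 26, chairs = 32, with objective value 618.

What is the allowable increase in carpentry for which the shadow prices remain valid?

26

Binding constraints: varnish, carpentry. The basis is B = [[2,2],[1,2]] with det 2.
Per unit increase in carpentry, x* moves by d = (-1, 1).
The basis stays optimal until shelves reaches 0; allowable increase = 26 hr.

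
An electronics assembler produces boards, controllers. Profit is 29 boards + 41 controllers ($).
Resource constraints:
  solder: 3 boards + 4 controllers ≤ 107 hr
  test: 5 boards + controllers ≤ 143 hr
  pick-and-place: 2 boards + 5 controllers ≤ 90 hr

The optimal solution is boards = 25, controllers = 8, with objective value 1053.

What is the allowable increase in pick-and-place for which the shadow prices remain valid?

43.75

Binding constraints: solder, pick-and-place. The basis is B = [[3,4],[2,5]] with det 7.
Per unit increase in pick-and-place, x* moves by d = (-0.5714, 0.4286).
The basis stays optimal until boards reaches 0; allowable increase = 43.75 hr.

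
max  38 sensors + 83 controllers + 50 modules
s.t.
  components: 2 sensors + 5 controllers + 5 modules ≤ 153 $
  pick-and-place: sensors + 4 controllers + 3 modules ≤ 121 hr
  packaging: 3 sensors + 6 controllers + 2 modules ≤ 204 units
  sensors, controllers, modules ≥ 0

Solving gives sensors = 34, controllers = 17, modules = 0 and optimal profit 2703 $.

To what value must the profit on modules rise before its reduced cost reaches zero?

At the optimum: components uses 153 of 153 (binding); pick-and-place uses 102 of 121 (slack = 19); packaging uses 204 of 204 (binding).
Slack constraints have shadow price 0 (complementary slackness).
Dual feasibility on the basic columns requires 2·y_components + 3·y_packaging = 38, 5·y_components + 6·y_packaging = 83.
Solving: y_components = 7, y_packaging = 8.
modules enters the basis when its profit ≥ yᵀa₃ = 7·5 + 8·2 = 51.

51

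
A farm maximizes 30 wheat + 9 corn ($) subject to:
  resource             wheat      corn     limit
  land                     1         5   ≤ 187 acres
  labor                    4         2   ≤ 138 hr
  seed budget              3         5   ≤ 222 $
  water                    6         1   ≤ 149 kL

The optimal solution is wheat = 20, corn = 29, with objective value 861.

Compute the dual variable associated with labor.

3

Binding: labor and water. Non-binding: land (22 unused), seed budget (17 unused).
Slack constraints have shadow price 0 (complementary slackness).
Dual feasibility on the basic columns requires 4·y_labor + 6·y_water = 30, 2·y_labor + 1·y_water = 9.
This yields shadow prices y_labor = 3, y_water = 3.
Shadow price of labor = 3.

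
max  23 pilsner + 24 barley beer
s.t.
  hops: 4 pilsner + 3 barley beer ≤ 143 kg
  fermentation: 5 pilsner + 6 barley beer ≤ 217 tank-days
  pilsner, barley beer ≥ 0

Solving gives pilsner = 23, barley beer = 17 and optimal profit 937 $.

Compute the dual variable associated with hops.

2

At the optimum: hops uses 143 of 143 (binding); fermentation uses 217 of 217 (binding).
Dual feasibility on the basic columns requires 4·y_hops + 5·y_fermentation = 23, 3·y_hops + 6·y_fermentation = 24.
Solving: y_hops = 2, y_fermentation = 3.
Shadow price of hops = 2.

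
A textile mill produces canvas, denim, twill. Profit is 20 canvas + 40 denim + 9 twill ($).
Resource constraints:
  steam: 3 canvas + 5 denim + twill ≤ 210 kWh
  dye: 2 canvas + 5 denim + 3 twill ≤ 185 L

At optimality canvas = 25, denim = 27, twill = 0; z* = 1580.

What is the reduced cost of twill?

Both steam and dye are binding at x*.
From A_Bᵀ y = c: 3·y_steam + 2·y_dye = 20; 5·y_steam + 5·y_dye = 40.
→ y_steam = 4 and y_dye = 4.
Reduced cost of twill: c₃ − yᵀa₃ = 9 − (4·1 + 4·3) = 9 − 16 = -7.

-7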